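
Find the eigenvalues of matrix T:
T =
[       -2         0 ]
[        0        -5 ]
λ = -5, -2

Solve det(T - λI) = 0. For a 2×2 matrix the characteristic equation is λ² - (trace)λ + det = 0.
trace(T) = a + d = -2 - 5 = -7.
det(T) = a*d - b*c = (-2)*(-5) - (0)*(0) = 10 - 0 = 10.
Characteristic equation: λ² - (-7)λ + (10) = 0.
Discriminant = (-7)² - 4*(10) = 49 - 40 = 9.
λ = (-7 ± √9) / 2 = (-7 ± 3) / 2 = -5, -2.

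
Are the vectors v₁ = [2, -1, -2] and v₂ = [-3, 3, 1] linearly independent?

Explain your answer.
Yes, linearly independent

Two vectors are linearly dependent iff one is a scalar multiple of the other.
No single scalar k satisfies v₂ = k·v₁ (the ratios of corresponding entries disagree), so v₁ and v₂ are linearly independent.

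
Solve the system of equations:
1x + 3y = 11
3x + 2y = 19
x = 5, y = 2

Use elimination (row reduction):
Equation 1: 1x + 3y = 11.
Equation 2: 3x + 2y = 19.
Multiply Eq1 by 3 and Eq2 by 1: 3x + 9y = 33;  3x + 2y = 19.
Subtract: (-7)y = -14, so y = 2.
Back-substitute into Eq1: 1x + 3*(2) = 11, so x = 5.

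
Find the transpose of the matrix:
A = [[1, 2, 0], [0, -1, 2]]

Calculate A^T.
[[1, 0], [2, -1], [0, 2]]

The transpose sends entry (i,j) to (j,i); rows become columns.
Row 0 of A: [1, 2, 0] -> column 0 of A^T.
Row 1 of A: [0, -1, 2] -> column 1 of A^T.
A^T = [[1, 0], [2, -1], [0, 2]]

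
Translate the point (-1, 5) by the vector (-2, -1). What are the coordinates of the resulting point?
(-3, 4)

Translation by (-2, -1):
x' = -1 + -2 = -3
y' = 5 + -1 = 4
Homogeneous matrix: [[1, 0, -2], [0, 1, -1], [0, 0, 1]]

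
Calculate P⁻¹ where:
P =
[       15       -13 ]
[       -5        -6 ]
det(P) = -155
P⁻¹ =
[    6/155   -13/155 ]
[    -1/31     -3/31 ]

For a 2×2 matrix P = [[a, b], [c, d]] with det(P) ≠ 0, P⁻¹ = (1/det(P)) * [[d, -b], [-c, a]].
det(P) = (15)*(-6) - (-13)*(-5) = -90 - 65 = -155.
P⁻¹ = (1/-155) * [[-6, 13], [5, 15]].
Dividing each entry by -155 and reducing:
P⁻¹ =
[    6/155   -13/155 ]
[    -1/31     -3/31 ]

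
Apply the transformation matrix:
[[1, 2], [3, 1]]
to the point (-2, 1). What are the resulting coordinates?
(0, -5)

Matrix multiplication:
[[1, 2], [3, 1]] × [-2, 1]ᵀ
= [1×-2 + 2×1, 3×-2 + 1×1]ᵀ
= [0.0000, -5.0000]ᵀ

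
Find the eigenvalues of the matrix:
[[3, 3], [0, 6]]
λ = 3 and λ = 6

Characteristic equation: det(A - λI) = 0
λ² - (trace)λ + (det) = 0
λ² - (9)λ + (18) = 0
λ² - 9λ + 18 = 0
Solving: λ = 3, 6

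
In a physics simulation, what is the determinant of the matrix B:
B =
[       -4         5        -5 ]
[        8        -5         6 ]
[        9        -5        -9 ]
det(B) = 305

Expand along row 0 (cofactor expansion): det(B) = a*(e*i - f*h) - b*(d*i - f*g) + c*(d*h - e*g), where the 3×3 is [[a, b, c], [d, e, f], [g, h, i]].
Minor M_00 = (-5)*(-9) - (6)*(-5) = 45 + 30 = 75.
Minor M_01 = (8)*(-9) - (6)*(9) = -72 - 54 = -126.
Minor M_02 = (8)*(-5) - (-5)*(9) = -40 + 45 = 5.
det(B) = (-4)*(75) - (5)*(-126) + (-5)*(5) = -300 + 630 - 25 = 305.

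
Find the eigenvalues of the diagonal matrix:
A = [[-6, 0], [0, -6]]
λ₁ = -6, λ₂ = -6

The characteristic polynomial of A is det(A - λI) = (-6 - λ)(-6 - λ) = 0.
The roots are λ = -6 and λ = -6, so the eigenvalues are the diagonal entries.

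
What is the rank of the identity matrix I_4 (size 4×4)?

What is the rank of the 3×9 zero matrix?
rank(I_4) = 4, rank(0) = 0

The identity I_4 has 4 columns that are the standard basis vectors e_1, …, e_4. These are linearly independent, so all 4 columns are pivots and rank(I_4) = 4.
The 3×9 zero matrix has every entry zero, so every row is the zero row and there are no pivots; rank(0) = 0.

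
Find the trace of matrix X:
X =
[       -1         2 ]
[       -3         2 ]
tr(X) = -1 + 2 = 1

The trace of a square matrix is the sum of its diagonal entries.
Diagonal entries of X: X[0][0] = -1, X[1][1] = 2.
tr(X) = -1 + 2 = 1.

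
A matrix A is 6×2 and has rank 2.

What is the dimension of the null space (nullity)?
0

The rank-nullity theorem for an m×n matrix states:
rank(A) + nullity(A) = n (the number of columns).
Here n = 2 and rank(A) = 2, so nullity(A) = 2 - 2 = 0.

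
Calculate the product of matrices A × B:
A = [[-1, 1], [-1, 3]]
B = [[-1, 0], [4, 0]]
[[5, 0], [13, 0]]

Matrix multiplication:
C[0][0] = -1×-1 + 1×4 = 5
C[0][1] = -1×0 + 1×0 = 0
C[1][0] = -1×-1 + 3×4 = 13
C[1][1] = -1×0 + 3×0 = 0
Result: [[5, 0], [13, 0]]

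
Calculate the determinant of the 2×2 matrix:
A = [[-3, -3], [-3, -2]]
-3

For A = [[a, b], [c, d]], det(A) = a*d - b*c.
det(A) = (-3)*(-2) - (-3)*(-3) = 6 - 9 = -3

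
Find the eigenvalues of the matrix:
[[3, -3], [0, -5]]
λ = -5 and λ = 3

Characteristic equation: det(A - λI) = 0
λ² - (trace)λ + (det) = 0
λ² - (-2)λ + (-15) = 0
λ² + 2λ - 15 = 0
Solving: λ = -5, 3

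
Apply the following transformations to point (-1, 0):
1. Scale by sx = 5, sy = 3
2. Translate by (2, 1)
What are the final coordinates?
(-3, 1)

Step 1: Scale (-1, 0) by (sx, sy) = (5, 3) → (-5, 0)
Step 2: Translate by (2, 1) → (-3, 1)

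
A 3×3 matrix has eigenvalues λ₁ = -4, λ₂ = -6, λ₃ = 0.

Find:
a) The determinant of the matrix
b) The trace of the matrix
det = 0, trace = -10

Two standard eigenvalue identities:
- det(A) equals the product of the eigenvalues (counted with multiplicity).
- trace(A) equals the sum of the eigenvalues.
det(A) = (-4)*(-6)*(0) = 0.
trace(A) = -4 - 6 + 0 = -10.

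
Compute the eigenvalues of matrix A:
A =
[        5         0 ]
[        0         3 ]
λ = 3, 5

Solve det(A - λI) = 0. For a 2×2 matrix the characteristic equation is λ² - (trace)λ + det = 0.
trace(A) = a + d = 5 + 3 = 8.
det(A) = a*d - b*c = (5)*(3) - (0)*(0) = 15 - 0 = 15.
Characteristic equation: λ² - (8)λ + (15) = 0.
Discriminant = (8)² - 4*(15) = 64 - 60 = 4.
λ = (8 ± √4) / 2 = (8 ± 2) / 2 = 3, 5.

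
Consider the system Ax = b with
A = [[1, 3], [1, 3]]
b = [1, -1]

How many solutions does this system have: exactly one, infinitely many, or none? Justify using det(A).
No solution

det(A) = (1)*(3) - (3)*(1) = 0, so A is singular.
The column space of A is span(column 1) = span([1, 1]).
b = [1, -1] is not a scalar multiple of column 1, so b ∉ column space and the system is inconsistent — no solution.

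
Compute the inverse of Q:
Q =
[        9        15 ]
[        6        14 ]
det(Q) = 36
Q⁻¹ =
[     7/18     -5/12 ]
[     -1/6       1/4 ]

For a 2×2 matrix Q = [[a, b], [c, d]] with det(Q) ≠ 0, Q⁻¹ = (1/det(Q)) * [[d, -b], [-c, a]].
det(Q) = (9)*(14) - (15)*(6) = 126 - 90 = 36.
Q⁻¹ = (1/36) * [[14, -15], [-6, 9]].
Dividing each entry by 36 and reducing:
Q⁻¹ =
[     7/18     -5/12 ]
[     -1/6       1/4 ]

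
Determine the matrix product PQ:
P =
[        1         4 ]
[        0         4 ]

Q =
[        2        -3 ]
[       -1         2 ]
PQ =
[       -2         5 ]
[       -4         8 ]

Matrix multiplication: (PQ)[i][j] = sum over k of P[i][k] * Q[k][j].
  (PQ)[0][0] = (1)*(2) + (4)*(-1) = -2
  (PQ)[0][1] = (1)*(-3) + (4)*(2) = 5
  (PQ)[1][0] = (0)*(2) + (4)*(-1) = -4
  (PQ)[1][1] = (0)*(-3) + (4)*(2) = 8
PQ =
[       -2         5 ]
[       -4         8 ]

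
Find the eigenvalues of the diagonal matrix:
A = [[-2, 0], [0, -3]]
λ₁ = -2, λ₂ = -3

The characteristic polynomial of A is det(A - λI) = (-2 - λ)(-3 - λ) = 0.
The roots are λ = -2 and λ = -3, so the eigenvalues are the diagonal entries.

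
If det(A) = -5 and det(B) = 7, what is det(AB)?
-35

Use the multiplicative property of determinants: det(AB) = det(A)*det(B).
det(AB) = (-5)*(7) = -35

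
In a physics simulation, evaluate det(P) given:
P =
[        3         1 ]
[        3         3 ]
det(P) = 6

For a 2×2 matrix [[a, b], [c, d]], det = a*d - b*c.
det(P) = (3)*(3) - (1)*(3) = 9 - 3 = 6.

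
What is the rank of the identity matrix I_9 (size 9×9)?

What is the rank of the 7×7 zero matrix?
rank(I_9) = 9, rank(0) = 0

The identity I_9 has 9 columns that are the standard basis vectors e_1, …, e_9. These are linearly independent, so all 9 columns are pivots and rank(I_9) = 9.
The 7×7 zero matrix has every entry zero, so every row is the zero row and there are no pivots; rank(0) = 0.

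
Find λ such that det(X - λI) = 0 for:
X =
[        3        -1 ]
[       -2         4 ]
λ = 2, 5

Solve det(X - λI) = 0. For a 2×2 matrix the characteristic equation is λ² - (trace)λ + det = 0.
trace(X) = a + d = 3 + 4 = 7.
det(X) = a*d - b*c = (3)*(4) - (-1)*(-2) = 12 - 2 = 10.
Characteristic equation: λ² - (7)λ + (10) = 0.
Discriminant = (7)² - 4*(10) = 49 - 40 = 9.
λ = (7 ± √9) / 2 = (7 ± 3) / 2 = 2, 5.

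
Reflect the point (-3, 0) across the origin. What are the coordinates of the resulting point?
(3, 0)

Reflection across origin: (-3, 0) → (3, 0)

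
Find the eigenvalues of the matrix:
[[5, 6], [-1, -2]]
λ = -1 and λ = 4

Characteristic equation: det(A - λI) = 0
λ² - (trace)λ + (det) = 0
λ² - (3)λ + (-4) = 0
λ² - 3λ - 4 = 0
Solving: λ = -1, 4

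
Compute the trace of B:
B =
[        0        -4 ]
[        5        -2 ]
tr(B) = 0 - 2 = -2

The trace of a square matrix is the sum of its diagonal entries.
Diagonal entries of B: B[0][0] = 0, B[1][1] = -2.
tr(B) = 0 - 2 = -2.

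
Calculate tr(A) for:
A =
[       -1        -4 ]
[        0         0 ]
tr(A) = -1 + 0 = -1

The trace of a square matrix is the sum of its diagonal entries.
Diagonal entries of A: A[0][0] = -1, A[1][1] = 0.
tr(A) = -1 + 0 = -1.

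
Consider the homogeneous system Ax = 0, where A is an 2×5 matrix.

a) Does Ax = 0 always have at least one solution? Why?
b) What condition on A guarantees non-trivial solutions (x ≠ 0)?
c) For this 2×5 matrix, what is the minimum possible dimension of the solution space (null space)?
a) Yes, x = 0 is always a solution. b) When A has linearly dependent columns (rank < n). c) Minimum nullity = 3.

a) x = 0 satisfies A·0 = 0, so the zero vector is always a solution.
b) Non-trivial solutions exist iff the columns of A are linearly dependent, equivalently rank(A) < n (the number of columns).
c) By rank-nullity, rank(A) + nullity(A) = n = 5. Since A has only 2 rows, rank(A) ≤ 2, so nullity(A) ≥ 5 - 2 = 3.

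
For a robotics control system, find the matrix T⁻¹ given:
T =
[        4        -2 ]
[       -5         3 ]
det(T) = 2
T⁻¹ =
[      3/2         1 ]
[      5/2         2 ]

For a 2×2 matrix T = [[a, b], [c, d]] with det(T) ≠ 0, T⁻¹ = (1/det(T)) * [[d, -b], [-c, a]].
det(T) = (4)*(3) - (-2)*(-5) = 12 - 10 = 2.
T⁻¹ = (1/2) * [[3, 2], [5, 4]].
Dividing each entry by 2 and reducing:
T⁻¹ =
[      3/2         1 ]
[      5/2         2 ]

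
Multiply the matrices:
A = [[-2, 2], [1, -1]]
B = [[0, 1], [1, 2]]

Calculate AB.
[[2, 2], [-1, -1]]

Each entry (i,j) of AB = sum over k of A[i][k]*B[k][j].
(AB)[0][0] = (-2)*(0) + (2)*(1) = 2
(AB)[0][1] = (-2)*(1) + (2)*(2) = 2
(AB)[1][0] = (1)*(0) + (-1)*(1) = -1
(AB)[1][1] = (1)*(1) + (-1)*(2) = -1
AB = [[2, 2], [-1, -1]]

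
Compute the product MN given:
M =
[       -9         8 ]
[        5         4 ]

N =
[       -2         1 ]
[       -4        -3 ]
MN =
[      -14       -33 ]
[      -26        -7 ]

Matrix multiplication: (MN)[i][j] = sum over k of M[i][k] * N[k][j].
  (MN)[0][0] = (-9)*(-2) + (8)*(-4) = -14
  (MN)[0][1] = (-9)*(1) + (8)*(-3) = -33
  (MN)[1][0] = (5)*(-2) + (4)*(-4) = -26
  (MN)[1][1] = (5)*(1) + (4)*(-3) = -7
MN =
[      -14       -33 ]
[      -26        -7 ]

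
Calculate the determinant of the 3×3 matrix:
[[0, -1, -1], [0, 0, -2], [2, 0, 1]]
4

Expansion along first row:
det = 0·det([[0,-2],[0,1]]) - -1·det([[0,-2],[2,1]]) + -1·det([[0,0],[2,0]])
    = 0·(0·1 - -2·0) - -1·(0·1 - -2·2) + -1·(0·0 - 0·2)
    = 0·0 - -1·4 + -1·0
    = 0 + 4 + 0 = 4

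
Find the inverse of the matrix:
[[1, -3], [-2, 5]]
[[-5, -3], [-2, -1]]

For [[a,b],[c,d]], inverse = (1/det)·[[d,-b],[-c,a]]
det = 1·5 - -3·-2 = -1
Inverse = (1/-1)·[[5, 3], [2, 1]]
        = [[-5, -3], [-2, -1]]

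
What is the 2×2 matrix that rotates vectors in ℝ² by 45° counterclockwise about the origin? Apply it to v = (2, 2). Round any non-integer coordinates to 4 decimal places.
R = [[√2/2, -√2/2], [√2/2, √2/2]]; R·v = (0.0000, 2.8284)

A counterclockwise rotation by angle θ in ℝ² has matrix R(θ) = [[cos θ, -sin θ], [sin θ, cos θ]].
For θ = 45°: cos θ = √2/2, sin θ = √2/2.
R(45°) = [[√2/2, -√2/2], [√2/2, √2/2]].
R·v = [√2/2·2 + (-√2/2)·2, √2/2·2 + √2/2·2] = (0.0000, 2.8284).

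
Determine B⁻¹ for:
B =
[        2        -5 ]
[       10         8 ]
det(B) = 66
B⁻¹ =
[     4/33      5/66 ]
[    -5/33      1/33 ]

For a 2×2 matrix B = [[a, b], [c, d]] with det(B) ≠ 0, B⁻¹ = (1/det(B)) * [[d, -b], [-c, a]].
det(B) = (2)*(8) - (-5)*(10) = 16 + 50 = 66.
B⁻¹ = (1/66) * [[8, 5], [-10, 2]].
Dividing each entry by 66 and reducing:
B⁻¹ =
[     4/33      5/66 ]
[    -5/33      1/33 ]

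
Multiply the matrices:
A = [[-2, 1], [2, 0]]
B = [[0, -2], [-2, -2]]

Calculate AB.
[[-2, 2], [0, -4]]

Each entry (i,j) of AB = sum over k of A[i][k]*B[k][j].
(AB)[0][0] = (-2)*(0) + (1)*(-2) = -2
(AB)[0][1] = (-2)*(-2) + (1)*(-2) = 2
(AB)[1][0] = (2)*(0) + (0)*(-2) = 0
(AB)[1][1] = (2)*(-2) + (0)*(-2) = -4
AB = [[-2, 2], [0, -4]]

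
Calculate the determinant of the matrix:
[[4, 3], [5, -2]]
-23

For a 2×2 matrix [[a, b], [c, d]], det = ad - bc
det = (4)(-2) - (3)(5) = -8 - 15 = -23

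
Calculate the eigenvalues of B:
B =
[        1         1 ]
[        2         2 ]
λ = 0, 3

Solve det(B - λI) = 0. For a 2×2 matrix the characteristic equation is λ² - (trace)λ + det = 0.
trace(B) = a + d = 1 + 2 = 3.
det(B) = a*d - b*c = (1)*(2) - (1)*(2) = 2 - 2 = 0.
Characteristic equation: λ² - (3)λ + (0) = 0.
Discriminant = (3)² - 4*(0) = 9 - 0 = 9.
λ = (3 ± √9) / 2 = (3 ± 3) / 2 = 0, 3.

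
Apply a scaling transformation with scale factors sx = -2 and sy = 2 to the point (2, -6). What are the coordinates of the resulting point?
(-4, -12)

Scaling matrix:
[[-2, 0], [0, 2]]
Result: (2 × -2, -6 × 2) = (-4, -12)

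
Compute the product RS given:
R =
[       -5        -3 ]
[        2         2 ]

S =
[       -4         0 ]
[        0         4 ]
RS =
[       20       -12 ]
[       -8         8 ]

Matrix multiplication: (RS)[i][j] = sum over k of R[i][k] * S[k][j].
  (RS)[0][0] = (-5)*(-4) + (-3)*(0) = 20
  (RS)[0][1] = (-5)*(0) + (-3)*(4) = -12
  (RS)[1][0] = (2)*(-4) + (2)*(0) = -8
  (RS)[1][1] = (2)*(0) + (2)*(4) = 8
RS =
[       20       -12 ]
[       -8         8 ]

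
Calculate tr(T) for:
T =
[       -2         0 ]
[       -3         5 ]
tr(T) = -2 + 5 = 3

The trace of a square matrix is the sum of its diagonal entries.
Diagonal entries of T: T[0][0] = -2, T[1][1] = 5.
tr(T) = -2 + 5 = 3.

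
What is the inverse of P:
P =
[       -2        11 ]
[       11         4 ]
det(P) = -129
P⁻¹ =
[   -4/129    11/129 ]
[   11/129     2/129 ]

For a 2×2 matrix P = [[a, b], [c, d]] with det(P) ≠ 0, P⁻¹ = (1/det(P)) * [[d, -b], [-c, a]].
det(P) = (-2)*(4) - (11)*(11) = -8 - 121 = -129.
P⁻¹ = (1/-129) * [[4, -11], [-11, -2]].
Dividing each entry by -129 and reducing:
P⁻¹ =
[   -4/129    11/129 ]
[   11/129     2/129 ]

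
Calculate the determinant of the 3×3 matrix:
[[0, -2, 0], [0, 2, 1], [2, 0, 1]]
-4

Expansion along first row:
det = 0·det([[2,1],[0,1]]) - -2·det([[0,1],[2,1]]) + 0·det([[0,2],[2,0]])
    = 0·(2·1 - 1·0) - -2·(0·1 - 1·2) + 0·(0·0 - 2·2)
    = 0·2 - -2·-2 + 0·-4
    = 0 + -4 + 0 = -4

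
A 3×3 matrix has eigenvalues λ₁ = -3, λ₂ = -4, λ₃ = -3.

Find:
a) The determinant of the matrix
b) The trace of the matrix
det = -36, trace = -10

Two standard eigenvalue identities:
- det(A) equals the product of the eigenvalues (counted with multiplicity).
- trace(A) equals the sum of the eigenvalues.
det(A) = (-3)*(-4)*(-3) = -36.
trace(A) = -3 - 4 - 3 = -10.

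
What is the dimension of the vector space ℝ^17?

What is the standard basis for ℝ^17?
Dimension = 17; standard basis = {e_1, e_2, e_3, …, e_17}

ℝ^17 is the space of 17-tuples of real numbers; its dimension is 17.
The standard basis consists of 17 vectors: e_1, e_2, e_3, …, e_17, where e_i is the vector with 1 in position i and 0 elsewhere.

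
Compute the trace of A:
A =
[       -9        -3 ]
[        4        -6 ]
tr(A) = -9 - 6 = -15

The trace of a square matrix is the sum of its diagonal entries.
Diagonal entries of A: A[0][0] = -9, A[1][1] = -6.
tr(A) = -9 - 6 = -15.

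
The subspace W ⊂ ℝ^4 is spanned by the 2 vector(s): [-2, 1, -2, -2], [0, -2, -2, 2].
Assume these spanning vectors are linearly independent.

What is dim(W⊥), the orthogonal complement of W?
dim(W⊥) = 2

For any subspace W of ℝ^n, dim(W) + dim(W⊥) = n (the whole-space dimension).
Here the given 2 vectors are linearly independent, so dim(W) = 2.
Thus dim(W⊥) = n - dim(W) = 4 - 2 = 2.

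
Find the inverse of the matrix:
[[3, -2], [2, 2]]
[[1/5, 1/5], [-1/5, 3/10]]

For [[a,b],[c,d]], inverse = (1/det)·[[d,-b],[-c,a]]
det = 3·2 - -2·2 = 10
Inverse = (1/10)·[[2, 2], [-2, 3]]
        = [[1/5, 1/5], [-1/5, 3/10]]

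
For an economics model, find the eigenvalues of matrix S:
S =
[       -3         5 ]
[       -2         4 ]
λ = -1, 2

Solve det(S - λI) = 0. For a 2×2 matrix the characteristic equation is λ² - (trace)λ + det = 0.
trace(S) = a + d = -3 + 4 = 1.
det(S) = a*d - b*c = (-3)*(4) - (5)*(-2) = -12 + 10 = -2.
Characteristic equation: λ² - (1)λ + (-2) = 0.
Discriminant = (1)² - 4*(-2) = 1 + 8 = 9.
λ = (1 ± √9) / 2 = (1 ± 3) / 2 = -1, 2.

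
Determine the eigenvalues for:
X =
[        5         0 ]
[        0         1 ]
λ = 1, 5

Solve det(X - λI) = 0. For a 2×2 matrix the characteristic equation is λ² - (trace)λ + det = 0.
trace(X) = a + d = 5 + 1 = 6.
det(X) = a*d - b*c = (5)*(1) - (0)*(0) = 5 - 0 = 5.
Characteristic equation: λ² - (6)λ + (5) = 0.
Discriminant = (6)² - 4*(5) = 36 - 20 = 16.
λ = (6 ± √16) / 2 = (6 ± 4) / 2 = 1, 5.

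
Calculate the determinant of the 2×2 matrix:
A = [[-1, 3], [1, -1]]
-2

For A = [[a, b], [c, d]], det(A) = a*d - b*c.
det(A) = (-1)*(-1) - (3)*(1) = 1 - 3 = -2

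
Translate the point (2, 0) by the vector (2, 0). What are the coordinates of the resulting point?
(4, 0)

Translation by (2, 0):
x' = 2 + 2 = 4
y' = 0 + 0 = 0
Homogeneous matrix: [[1, 0, 2], [0, 1, 0], [0, 0, 1]]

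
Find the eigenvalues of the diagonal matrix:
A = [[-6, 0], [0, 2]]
λ₁ = -6, λ₂ = 2

The characteristic polynomial of A is det(A - λI) = (-6 - λ)(2 - λ) = 0.
The roots are λ = -6 and λ = 2, so the eigenvalues are the diagonal entries.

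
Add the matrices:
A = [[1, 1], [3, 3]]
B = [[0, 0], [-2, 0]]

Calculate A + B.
[[1, 1], [1, 3]]

Add corresponding elements:
(1)+(0)=1
(1)+(0)=1
(3)+(-2)=1
(3)+(0)=3
A + B = [[1, 1], [1, 3]]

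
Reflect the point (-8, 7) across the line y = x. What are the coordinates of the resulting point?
(7, -8)

Reflection across line y = x: (-8, 7) → (7, -8)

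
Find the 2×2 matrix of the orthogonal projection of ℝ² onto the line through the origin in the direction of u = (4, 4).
[[1/2, 1/2], [1/2, 1/2]]

The orthogonal projection onto the line spanned by a nonzero vector u = (a, b) has matrix P = (u uᵀ) / (uᵀ u) = (1/(a² + b²)) · [[a², ab], [ab, b²]].
Here u = (4, 4), so a² + b² = 16 + 16 = 32.
P = (1/32) · [[16, 16], [16, 16]] = [[1/2, 1/2], [1/2, 1/2]].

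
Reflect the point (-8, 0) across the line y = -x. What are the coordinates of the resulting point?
(0, 8)

Reflection across line y = -x: (-8, 0) → (0, 8)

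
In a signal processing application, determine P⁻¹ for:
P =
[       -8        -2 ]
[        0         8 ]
det(P) = -64
P⁻¹ =
[     -1/8     -1/32 ]
[        0       1/8 ]

For a 2×2 matrix P = [[a, b], [c, d]] with det(P) ≠ 0, P⁻¹ = (1/det(P)) * [[d, -b], [-c, a]].
det(P) = (-8)*(8) - (-2)*(0) = -64 - 0 = -64.
P⁻¹ = (1/-64) * [[8, 2], [0, -8]].
Dividing each entry by -64 and reducing:
P⁻¹ =
[     -1/8     -1/32 ]
[        0       1/8 ]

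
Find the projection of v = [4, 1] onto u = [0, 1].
[0, 1]

The projection of v onto u is proj_u(v) = ((v·u) / (u·u)) · u.
v·u = (4)*(0) + (1)*(1) = 1.
u·u = (0)*(0) + (1)*(1) = 1.
coefficient = 1 / 1 = 1.
proj_u(v) = 1 · [0, 1] = [0, 1].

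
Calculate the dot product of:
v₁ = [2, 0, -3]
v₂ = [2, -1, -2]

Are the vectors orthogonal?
10, No

The dot product is the sum of products of corresponding components.
v₁·v₂ = (2)*(2) + (0)*(-1) + (-3)*(-2) = 4 + 0 + 6 = 10.
Two vectors are orthogonal iff their dot product is 0; here the dot product is 10, so the vectors are not orthogonal.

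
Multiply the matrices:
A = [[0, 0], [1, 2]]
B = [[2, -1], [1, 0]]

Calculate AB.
[[0, 0], [4, -1]]

Each entry (i,j) of AB = sum over k of A[i][k]*B[k][j].
(AB)[0][0] = (0)*(2) + (0)*(1) = 0
(AB)[0][1] = (0)*(-1) + (0)*(0) = 0
(AB)[1][0] = (1)*(2) + (2)*(1) = 4
(AB)[1][1] = (1)*(-1) + (2)*(0) = -1
AB = [[0, 0], [4, -1]]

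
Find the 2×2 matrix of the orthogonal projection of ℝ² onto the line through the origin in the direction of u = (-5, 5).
[[1/2, -1/2], [-1/2, 1/2]]

The orthogonal projection onto the line spanned by a nonzero vector u = (a, b) has matrix P = (u uᵀ) / (uᵀ u) = (1/(a² + b²)) · [[a², ab], [ab, b²]].
Here u = (-5, 5), so a² + b² = 25 + 25 = 50.
P = (1/50) · [[25, -25], [-25, 25]] = [[1/2, -1/2], [-1/2, 1/2]].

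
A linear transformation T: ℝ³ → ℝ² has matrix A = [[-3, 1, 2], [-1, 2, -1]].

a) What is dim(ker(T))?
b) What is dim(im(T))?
dim(ker) = 1, dim(im) = 2

The two rows are not scalar multiples of one another (no single k satisfies row 2 = k × row 1), so they are linearly independent.
Thus rank(A) = 2.
dim(im(T)) = rank(A) = 2.
By the rank-nullity theorem applied to T: ℝ³ → ℝ², rank(A) + nullity(A) = 3 (the domain dimension), so dim(ker(T)) = 3 - 2 = 1.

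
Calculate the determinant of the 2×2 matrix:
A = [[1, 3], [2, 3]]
-3

For A = [[a, b], [c, d]], det(A) = a*d - b*c.
det(A) = (1)*(3) - (3)*(2) = 3 - 6 = -3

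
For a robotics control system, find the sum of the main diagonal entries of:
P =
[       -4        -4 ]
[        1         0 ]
tr(P) = -4 + 0 = -4

The trace of a square matrix is the sum of its diagonal entries.
Diagonal entries of P: P[0][0] = -4, P[1][1] = 0.
tr(P) = -4 + 0 = -4.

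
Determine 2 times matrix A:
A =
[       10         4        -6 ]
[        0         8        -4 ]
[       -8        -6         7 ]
2A =
[       20         8       -12 ]
[        0        16        -8 ]
[      -16       -12        14 ]

Scalar multiplication is elementwise: (2A)[i][j] = 2 * A[i][j].
  (2A)[0][0] = 2 * (10) = 20
  (2A)[0][1] = 2 * (4) = 8
  (2A)[0][2] = 2 * (-6) = -12
  (2A)[1][0] = 2 * (0) = 0
  (2A)[1][1] = 2 * (8) = 16
  (2A)[1][2] = 2 * (-4) = -8
  (2A)[2][0] = 2 * (-8) = -16
  (2A)[2][1] = 2 * (-6) = -12
  (2A)[2][2] = 2 * (7) = 14
2A =
[       20         8       -12 ]
[        0        16        -8 ]
[      -16       -12        14 ]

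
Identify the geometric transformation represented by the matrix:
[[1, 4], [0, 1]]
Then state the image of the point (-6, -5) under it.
horizontal shear with factor 4; image of (-6, -5) is (-26, -5)

The matrix [[1, k], [0, 1]] sends (x, y) to (x + 4y, y), leaving the y-coordinate fixed: a horizontal shear.
The matrix [[1, 4], [0, 1]] represents: horizontal shear with factor 4.
Applying it to (-6, -5): [1·-6 + 4·-5, 0·-6 + 1·-5] = (-26, -5).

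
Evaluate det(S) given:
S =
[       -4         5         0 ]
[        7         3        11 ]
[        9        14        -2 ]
det(S) = 1205

Expand along row 0 (cofactor expansion): det(S) = a*(e*i - f*h) - b*(d*i - f*g) + c*(d*h - e*g), where the 3×3 is [[a, b, c], [d, e, f], [g, h, i]].
Minor M_00 = (3)*(-2) - (11)*(14) = -6 - 154 = -160.
Minor M_01 = (7)*(-2) - (11)*(9) = -14 - 99 = -113.
Minor M_02 = (7)*(14) - (3)*(9) = 98 - 27 = 71.
det(S) = (-4)*(-160) - (5)*(-113) + (0)*(71) = 640 + 565 + 0 = 1205.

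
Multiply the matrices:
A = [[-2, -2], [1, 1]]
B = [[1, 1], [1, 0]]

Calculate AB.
[[-4, -2], [2, 1]]

Each entry (i,j) of AB = sum over k of A[i][k]*B[k][j].
(AB)[0][0] = (-2)*(1) + (-2)*(1) = -4
(AB)[0][1] = (-2)*(1) + (-2)*(0) = -2
(AB)[1][0] = (1)*(1) + (1)*(1) = 2
(AB)[1][1] = (1)*(1) + (1)*(0) = 1
AB = [[-4, -2], [2, 1]]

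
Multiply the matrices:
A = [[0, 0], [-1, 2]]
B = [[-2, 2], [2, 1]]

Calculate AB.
[[0, 0], [6, 0]]

Each entry (i,j) of AB = sum over k of A[i][k]*B[k][j].
(AB)[0][0] = (0)*(-2) + (0)*(2) = 0
(AB)[0][1] = (0)*(2) + (0)*(1) = 0
(AB)[1][0] = (-1)*(-2) + (2)*(2) = 6
(AB)[1][1] = (-1)*(2) + (2)*(1) = 0
AB = [[0, 0], [6, 0]]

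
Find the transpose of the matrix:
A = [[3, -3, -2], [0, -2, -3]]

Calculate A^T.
[[3, 0], [-3, -2], [-2, -3]]

The transpose sends entry (i,j) to (j,i); rows become columns.
Row 0 of A: [3, -3, -2] -> column 0 of A^T.
Row 1 of A: [0, -2, -3] -> column 1 of A^T.
A^T = [[3, 0], [-3, -2], [-2, -3]]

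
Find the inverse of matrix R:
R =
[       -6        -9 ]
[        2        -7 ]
det(R) = 60
R⁻¹ =
[    -7/60      3/20 ]
[    -1/30     -1/10 ]

For a 2×2 matrix R = [[a, b], [c, d]] with det(R) ≠ 0, R⁻¹ = (1/det(R)) * [[d, -b], [-c, a]].
det(R) = (-6)*(-7) - (-9)*(2) = 42 + 18 = 60.
R⁻¹ = (1/60) * [[-7, 9], [-2, -6]].
Dividing each entry by 60 and reducing:
R⁻¹ =
[    -7/60      3/20 ]
[    -1/30     -1/10 ]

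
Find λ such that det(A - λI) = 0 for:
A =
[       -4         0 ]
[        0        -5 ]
λ = -5, -4

Solve det(A - λI) = 0. For a 2×2 matrix the characteristic equation is λ² - (trace)λ + det = 0.
trace(A) = a + d = -4 - 5 = -9.
det(A) = a*d - b*c = (-4)*(-5) - (0)*(0) = 20 - 0 = 20.
Characteristic equation: λ² - (-9)λ + (20) = 0.
Discriminant = (-9)² - 4*(20) = 81 - 80 = 1.
λ = (-9 ± √1) / 2 = (-9 ± 1) / 2 = -5, -4.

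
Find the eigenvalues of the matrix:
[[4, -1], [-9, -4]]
λ = -5 and λ = 5

Characteristic equation: det(A - λI) = 0
λ² - (trace)λ + (det) = 0
λ² - (0)λ + (-25) = 0
λ² - 0λ - 25 = 0
Solving: λ = -5, 5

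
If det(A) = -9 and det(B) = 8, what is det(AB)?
-72

Use the multiplicative property of determinants: det(AB) = det(A)*det(B).
det(AB) = (-9)*(8) = -72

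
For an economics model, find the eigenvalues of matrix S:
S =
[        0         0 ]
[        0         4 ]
λ = 0, 4

Solve det(S - λI) = 0. For a 2×2 matrix the characteristic equation is λ² - (trace)λ + det = 0.
trace(S) = a + d = 0 + 4 = 4.
det(S) = a*d - b*c = (0)*(4) - (0)*(0) = 0 - 0 = 0.
Characteristic equation: λ² - (4)λ + (0) = 0.
Discriminant = (4)² - 4*(0) = 16 - 0 = 16.
λ = (4 ± √16) / 2 = (4 ± 4) / 2 = 0, 4.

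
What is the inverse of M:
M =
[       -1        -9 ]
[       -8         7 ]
det(M) = -79
M⁻¹ =
[    -7/79     -9/79 ]
[    -8/79      1/79 ]

For a 2×2 matrix M = [[a, b], [c, d]] with det(M) ≠ 0, M⁻¹ = (1/det(M)) * [[d, -b], [-c, a]].
det(M) = (-1)*(7) - (-9)*(-8) = -7 - 72 = -79.
M⁻¹ = (1/-79) * [[7, 9], [8, -1]].
Dividing each entry by -79 and reducing:
M⁻¹ =
[    -7/79     -9/79 ]
[    -8/79      1/79 ]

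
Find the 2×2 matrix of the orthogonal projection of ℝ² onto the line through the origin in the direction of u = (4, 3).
[[16/25, 12/25], [12/25, 9/25]]

The orthogonal projection onto the line spanned by a nonzero vector u = (a, b) has matrix P = (u uᵀ) / (uᵀ u) = (1/(a² + b²)) · [[a², ab], [ab, b²]].
Here u = (4, 3), so a² + b² = 16 + 9 = 25.
P = (1/25) · [[16, 12], [12, 9]] = [[16/25, 12/25], [12/25, 9/25]].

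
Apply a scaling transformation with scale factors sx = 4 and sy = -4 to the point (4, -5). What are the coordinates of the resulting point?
(16, 20)

Scaling matrix:
[[4, 0], [0, -4]]
Result: (4 × 4, -5 × -4) = (16, 20)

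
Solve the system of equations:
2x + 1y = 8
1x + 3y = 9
x = 3, y = 2

Use elimination (row reduction):
Equation 1: 2x + 1y = 8.
Equation 2: 1x + 3y = 9.
Multiply Eq1 by 1 and Eq2 by 2: 2x + 1y = 8;  2x + 6y = 18.
Subtract: (5)y = 10, so y = 2.
Back-substitute into Eq1: 2x + 1*(2) = 8, so x = 3.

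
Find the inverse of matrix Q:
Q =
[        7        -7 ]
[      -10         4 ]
det(Q) = -42
Q⁻¹ =
[    -2/21      -1/6 ]
[    -5/21      -1/6 ]

For a 2×2 matrix Q = [[a, b], [c, d]] with det(Q) ≠ 0, Q⁻¹ = (1/det(Q)) * [[d, -b], [-c, a]].
det(Q) = (7)*(4) - (-7)*(-10) = 28 - 70 = -42.
Q⁻¹ = (1/-42) * [[4, 7], [10, 7]].
Dividing each entry by -42 and reducing:
Q⁻¹ =
[    -2/21      -1/6 ]
[    -5/21      -1/6 ]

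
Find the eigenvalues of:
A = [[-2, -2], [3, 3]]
λ = 0, 1

Solve det(A - λI) = 0. For a 2×2 matrix this is λ² - (trace)λ + det = 0.
trace(A) = -2 + 3 = 1.
det(A) = (-2)*(3) - (-2)*(3) = -6 + 6 = 0.
Characteristic equation: λ² - (1)λ + (0) = 0.
Discriminant: (1)² - 4*(0) = 1 - 0 = 1.
Roots: λ = (1 ± √1) / 2 = 0, 1.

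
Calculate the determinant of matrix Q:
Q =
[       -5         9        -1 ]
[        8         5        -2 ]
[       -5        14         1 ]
det(Q) = -284

Expand along row 0 (cofactor expansion): det(Q) = a*(e*i - f*h) - b*(d*i - f*g) + c*(d*h - e*g), where the 3×3 is [[a, b, c], [d, e, f], [g, h, i]].
Minor M_00 = (5)*(1) - (-2)*(14) = 5 + 28 = 33.
Minor M_01 = (8)*(1) - (-2)*(-5) = 8 - 10 = -2.
Minor M_02 = (8)*(14) - (5)*(-5) = 112 + 25 = 137.
det(Q) = (-5)*(33) - (9)*(-2) + (-1)*(137) = -165 + 18 - 137 = -284.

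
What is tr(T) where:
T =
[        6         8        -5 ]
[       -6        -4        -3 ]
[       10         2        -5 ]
tr(T) = 6 - 4 - 5 = -3

The trace of a square matrix is the sum of its diagonal entries.
Diagonal entries of T: T[0][0] = 6, T[1][1] = -4, T[2][2] = -5.
tr(T) = 6 - 4 - 5 = -3.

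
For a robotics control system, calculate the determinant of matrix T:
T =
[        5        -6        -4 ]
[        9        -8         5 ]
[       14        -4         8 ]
det(T) = -512

Expand along row 0 (cofactor expansion): det(T) = a*(e*i - f*h) - b*(d*i - f*g) + c*(d*h - e*g), where the 3×3 is [[a, b, c], [d, e, f], [g, h, i]].
Minor M_00 = (-8)*(8) - (5)*(-4) = -64 + 20 = -44.
Minor M_01 = (9)*(8) - (5)*(14) = 72 - 70 = 2.
Minor M_02 = (9)*(-4) - (-8)*(14) = -36 + 112 = 76.
det(T) = (5)*(-44) - (-6)*(2) + (-4)*(76) = -220 + 12 - 304 = -512.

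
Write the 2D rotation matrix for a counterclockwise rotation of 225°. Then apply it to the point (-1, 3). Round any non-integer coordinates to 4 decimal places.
R = [[-√2/2, √2/2], [-√2/2, -√2/2]]; R·(-1, 3) = (2.8284, -1.4142)

Rotation matrix formula: R(θ) = [[cos θ, -sin θ], [sin θ, cos θ]]
For θ = 225°:
cos(225°) = -√2/2
sin(225°) = -√2/2
R = [[-√2/2, √2/2], [-√2/2, -√2/2]]
Apply to (-1, 3): [-√2/2·-1 + (√2/2)·3, -√2/2·-1 + -√2/2·3] = (2.8284, -1.4142)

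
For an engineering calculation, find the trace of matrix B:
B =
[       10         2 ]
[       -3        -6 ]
tr(B) = 10 - 6 = 4

The trace of a square matrix is the sum of its diagonal entries.
Diagonal entries of B: B[0][0] = 10, B[1][1] = -6.
tr(B) = 10 - 6 = 4.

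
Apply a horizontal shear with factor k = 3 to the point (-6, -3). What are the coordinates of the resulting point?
(-15, -3)

Shear matrix for horizontal shear with factor k = 3:
[[1, 3], [0, 1]]
Result: (-6, -3) → (-15, -3)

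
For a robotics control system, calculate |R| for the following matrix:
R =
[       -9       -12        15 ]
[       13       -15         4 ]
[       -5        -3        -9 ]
det(R) = -4197

Expand along row 0 (cofactor expansion): det(R) = a*(e*i - f*h) - b*(d*i - f*g) + c*(d*h - e*g), where the 3×3 is [[a, b, c], [d, e, f], [g, h, i]].
Minor M_00 = (-15)*(-9) - (4)*(-3) = 135 + 12 = 147.
Minor M_01 = (13)*(-9) - (4)*(-5) = -117 + 20 = -97.
Minor M_02 = (13)*(-3) - (-15)*(-5) = -39 - 75 = -114.
det(R) = (-9)*(147) - (-12)*(-97) + (15)*(-114) = -1323 - 1164 - 1710 = -4197.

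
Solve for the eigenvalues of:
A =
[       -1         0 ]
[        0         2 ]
λ = -1, 2

Solve det(A - λI) = 0. For a 2×2 matrix the characteristic equation is λ² - (trace)λ + det = 0.
trace(A) = a + d = -1 + 2 = 1.
det(A) = a*d - b*c = (-1)*(2) - (0)*(0) = -2 - 0 = -2.
Characteristic equation: λ² - (1)λ + (-2) = 0.
Discriminant = (1)² - 4*(-2) = 1 + 8 = 9.
λ = (1 ± √9) / 2 = (1 ± 3) / 2 = -1, 2.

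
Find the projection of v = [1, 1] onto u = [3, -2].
[3/13, -2/13]

The projection of v onto u is proj_u(v) = ((v·u) / (u·u)) · u.
v·u = (1)*(3) + (1)*(-2) = 1.
u·u = (3)*(3) + (-2)*(-2) = 13.
coefficient = 1 / 13 = 1/13.
proj_u(v) = 1/13 · [3, -2] = [3/13, -2/13].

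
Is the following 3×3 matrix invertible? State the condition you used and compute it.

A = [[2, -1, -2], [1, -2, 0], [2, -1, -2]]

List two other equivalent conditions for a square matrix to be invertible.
No, not invertible; det(A) = 0 (two rows are equal, so the rows are linearly dependent). Equivalent conditions (failing for this A): rank(A) < 3; Ax = 0 has non-trivial solutions; 0 is an eigenvalue; the columns are linearly dependent.

To check invertibility, compute det(A).
In this matrix, row 0 and the last row are identical, so one row is a scalar multiple of another and the rows are linearly dependent.
A matrix with linearly dependent rows has det = 0 and is not invertible.
Equivalent failed conditions:
- rank(A) < 3.
- Ax = 0 has non-trivial solutions.
- 0 is an eigenvalue.
- The columns are linearly dependent.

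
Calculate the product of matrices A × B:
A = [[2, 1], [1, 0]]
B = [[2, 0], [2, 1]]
[[6, 1], [2, 0]]

Matrix multiplication:
C[0][0] = 2×2 + 1×2 = 6
C[0][1] = 2×0 + 1×1 = 1
C[1][0] = 1×2 + 0×2 = 2
C[1][1] = 1×0 + 0×1 = 0
Result: [[6, 1], [2, 0]]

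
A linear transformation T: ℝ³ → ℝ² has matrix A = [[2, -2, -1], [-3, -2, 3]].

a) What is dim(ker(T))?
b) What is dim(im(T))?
dim(ker) = 1, dim(im) = 2

The two rows are not scalar multiples of one another (no single k satisfies row 2 = k × row 1), so they are linearly independent.
Thus rank(A) = 2.
dim(im(T)) = rank(A) = 2.
By the rank-nullity theorem applied to T: ℝ³ → ℝ², rank(A) + nullity(A) = 3 (the domain dimension), so dim(ker(T)) = 3 - 2 = 1.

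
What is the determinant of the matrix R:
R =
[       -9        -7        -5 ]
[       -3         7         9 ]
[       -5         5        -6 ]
det(R) = 1124

Expand along row 0 (cofactor expansion): det(R) = a*(e*i - f*h) - b*(d*i - f*g) + c*(d*h - e*g), where the 3×3 is [[a, b, c], [d, e, f], [g, h, i]].
Minor M_00 = (7)*(-6) - (9)*(5) = -42 - 45 = -87.
Minor M_01 = (-3)*(-6) - (9)*(-5) = 18 + 45 = 63.
Minor M_02 = (-3)*(5) - (7)*(-5) = -15 + 35 = 20.
det(R) = (-9)*(-87) - (-7)*(63) + (-5)*(20) = 783 + 441 - 100 = 1124.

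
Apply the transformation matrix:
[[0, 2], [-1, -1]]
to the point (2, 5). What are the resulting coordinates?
(10, -7)

Matrix multiplication:
[[0, 2], [-1, -1]] × [2, 5]ᵀ
= [0×2 + 2×5, -1×2 + -1×5]ᵀ
= [10.0000, -7.0000]ᵀ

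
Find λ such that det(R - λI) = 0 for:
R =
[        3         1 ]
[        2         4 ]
λ = 2, 5

Solve det(R - λI) = 0. For a 2×2 matrix the characteristic equation is λ² - (trace)λ + det = 0.
trace(R) = a + d = 3 + 4 = 7.
det(R) = a*d - b*c = (3)*(4) - (1)*(2) = 12 - 2 = 10.
Characteristic equation: λ² - (7)λ + (10) = 0.
Discriminant = (7)² - 4*(10) = 49 - 40 = 9.
λ = (7 ± √9) / 2 = (7 ± 3) / 2 = 2, 5.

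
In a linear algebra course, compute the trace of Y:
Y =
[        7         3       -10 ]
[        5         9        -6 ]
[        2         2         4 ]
tr(Y) = 7 + 9 + 4 = 20

The trace of a square matrix is the sum of its diagonal entries.
Diagonal entries of Y: Y[0][0] = 7, Y[1][1] = 9, Y[2][2] = 4.
tr(Y) = 7 + 9 + 4 = 20.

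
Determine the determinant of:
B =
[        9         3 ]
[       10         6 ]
det(B) = 24

For a 2×2 matrix [[a, b], [c, d]], det = a*d - b*c.
det(B) = (9)*(6) - (3)*(10) = 54 - 30 = 24.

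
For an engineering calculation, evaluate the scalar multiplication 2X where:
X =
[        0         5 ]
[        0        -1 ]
2X =
[        0        10 ]
[        0        -2 ]

Scalar multiplication is elementwise: (2X)[i][j] = 2 * X[i][j].
  (2X)[0][0] = 2 * (0) = 0
  (2X)[0][1] = 2 * (5) = 10
  (2X)[1][0] = 2 * (0) = 0
  (2X)[1][1] = 2 * (-1) = -2
2X =
[        0        10 ]
[        0        -2 ]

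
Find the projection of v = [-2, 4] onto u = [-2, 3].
[-32/13, 48/13]

The projection of v onto u is proj_u(v) = ((v·u) / (u·u)) · u.
v·u = (-2)*(-2) + (4)*(3) = 16.
u·u = (-2)*(-2) + (3)*(3) = 13.
coefficient = 16 / 13 = 16/13.
proj_u(v) = 16/13 · [-2, 3] = [-32/13, 48/13].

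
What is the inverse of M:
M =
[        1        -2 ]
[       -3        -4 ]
det(M) = -10
M⁻¹ =
[      2/5      -1/5 ]
[    -3/10     -1/10 ]

For a 2×2 matrix M = [[a, b], [c, d]] with det(M) ≠ 0, M⁻¹ = (1/det(M)) * [[d, -b], [-c, a]].
det(M) = (1)*(-4) - (-2)*(-3) = -4 - 6 = -10.
M⁻¹ = (1/-10) * [[-4, 2], [3, 1]].
Dividing each entry by -10 and reducing:
M⁻¹ =
[      2/5      -1/5 ]
[    -3/10     -1/10 ]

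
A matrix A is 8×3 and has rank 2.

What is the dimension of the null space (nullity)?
1

The rank-nullity theorem for an m×n matrix states:
rank(A) + nullity(A) = n (the number of columns).
Here n = 3 and rank(A) = 2, so nullity(A) = 3 - 2 = 1.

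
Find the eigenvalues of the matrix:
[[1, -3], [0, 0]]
λ = 0 and λ = 1

Characteristic equation: det(A - λI) = 0
λ² - (trace)λ + (det) = 0
λ² - (1)λ + (0) = 0
λ² - 1λ + 0 = 0
Solving: λ = 0, 1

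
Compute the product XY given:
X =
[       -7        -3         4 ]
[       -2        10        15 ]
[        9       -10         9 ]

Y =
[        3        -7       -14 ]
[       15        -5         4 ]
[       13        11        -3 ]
XY =
[      -14       108        74 ]
[      339       129        23 ]
[       -6        86      -193 ]

Matrix multiplication: (XY)[i][j] = sum over k of X[i][k] * Y[k][j].
  (XY)[0][0] = (-7)*(3) + (-3)*(15) + (4)*(13) = -14
  (XY)[0][1] = (-7)*(-7) + (-3)*(-5) + (4)*(11) = 108
  (XY)[0][2] = (-7)*(-14) + (-3)*(4) + (4)*(-3) = 74
  (XY)[1][0] = (-2)*(3) + (10)*(15) + (15)*(13) = 339
  (XY)[1][1] = (-2)*(-7) + (10)*(-5) + (15)*(11) = 129
  (XY)[1][2] = (-2)*(-14) + (10)*(4) + (15)*(-3) = 23
  (XY)[2][0] = (9)*(3) + (-10)*(15) + (9)*(13) = -6
  (XY)[2][1] = (9)*(-7) + (-10)*(-5) + (9)*(11) = 86
  (XY)[2][2] = (9)*(-14) + (-10)*(4) + (9)*(-3) = -193
XY =
[      -14       108        74 ]
[      339       129        23 ]
[       -6        86      -193 ]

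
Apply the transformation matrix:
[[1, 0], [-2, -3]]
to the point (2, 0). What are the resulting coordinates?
(2, -4)

Matrix multiplication:
[[1, 0], [-2, -3]] × [2, 0]ᵀ
= [1×2 + 0×0, -2×2 + -3×0]ᵀ
= [2.0000, -4.0000]ᵀ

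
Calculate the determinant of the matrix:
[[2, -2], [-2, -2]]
-8

For a 2×2 matrix [[a, b], [c, d]], det = ad - bc
det = (2)(-2) - (-2)(-2) = -4 - 4 = -8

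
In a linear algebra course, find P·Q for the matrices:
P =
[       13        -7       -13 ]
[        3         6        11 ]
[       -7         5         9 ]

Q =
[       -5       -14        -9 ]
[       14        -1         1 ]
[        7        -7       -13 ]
PQ =
[     -254       -84        45 ]
[      146      -125      -164 ]
[      168        30       -49 ]

Matrix multiplication: (PQ)[i][j] = sum over k of P[i][k] * Q[k][j].
  (PQ)[0][0] = (13)*(-5) + (-7)*(14) + (-13)*(7) = -254
  (PQ)[0][1] = (13)*(-14) + (-7)*(-1) + (-13)*(-7) = -84
  (PQ)[0][2] = (13)*(-9) + (-7)*(1) + (-13)*(-13) = 45
  (PQ)[1][0] = (3)*(-5) + (6)*(14) + (11)*(7) = 146
  (PQ)[1][1] = (3)*(-14) + (6)*(-1) + (11)*(-7) = -125
  (PQ)[1][2] = (3)*(-9) + (6)*(1) + (11)*(-13) = -164
  (PQ)[2][0] = (-7)*(-5) + (5)*(14) + (9)*(7) = 168
  (PQ)[2][1] = (-7)*(-14) + (5)*(-1) + (9)*(-7) = 30
  (PQ)[2][2] = (-7)*(-9) + (5)*(1) + (9)*(-13) = -49
PQ =
[     -254       -84        45 ]
[      146      -125      -164 ]
[      168        30       -49 ]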